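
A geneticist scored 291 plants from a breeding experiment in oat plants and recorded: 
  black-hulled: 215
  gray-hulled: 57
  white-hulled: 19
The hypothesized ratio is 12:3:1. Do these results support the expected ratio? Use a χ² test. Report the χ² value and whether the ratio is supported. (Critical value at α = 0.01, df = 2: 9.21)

Expected counts for N = 291 under a 12:3:1 ratio (total parts = 16):
  black-hulled: 291 × 12/16 = 218.25
  gray-hulled: 291 × 3/16 = 54.5625
  white-hulled: 291 × 1/16 = 18.1875
χ² = Σ (O − E)² / E
  black-hulled: (215 − 218.25)² / 218.25 = 0.0484
  gray-hulled: (57 − 54.5625)² / 54.5625 = 0.1089
  white-hulled: (19 − 18.1875)² / 18.1875 = 0.0363
χ² = 0.0484 + 0.1089 + 0.0363 = 0.1936 ≈ 0.194
Degrees of freedom = 3 − 1 = 2; critical value at α = 0.01 is 9.21.
Since 0.194 < 9.21, we fail to reject the null hypothesis — the data are consistent with the 12:3:1 ratio.

0.194; consistent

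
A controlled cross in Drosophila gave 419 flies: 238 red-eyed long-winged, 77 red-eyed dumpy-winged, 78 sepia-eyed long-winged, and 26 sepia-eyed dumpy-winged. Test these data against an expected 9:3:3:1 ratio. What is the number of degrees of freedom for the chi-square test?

3

A goodness-of-fit test with 4 phenotype classes has df = 4 − 1 = 3.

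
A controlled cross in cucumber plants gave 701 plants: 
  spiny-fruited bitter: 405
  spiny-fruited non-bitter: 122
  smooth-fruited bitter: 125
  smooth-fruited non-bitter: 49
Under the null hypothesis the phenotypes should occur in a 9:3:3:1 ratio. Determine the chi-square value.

Expected counts for N = 701 under a 9:3:3:1 ratio (total parts = 16):
  spiny-fruited bitter: 701 × 9/16 = 394.3125
  spiny-fruited non-bitter: 701 × 3/16 = 131.4375
  smooth-fruited bitter: 701 × 3/16 = 131.4375
  smooth-fruited non-bitter: 701 × 1/16 = 43.8125
χ² = Σ (O − E)² / E
  spiny-fruited bitter: (405 − 394.3125)² / 394.3125 = 0.2897
  spiny-fruited non-bitter: (122 − 131.4375)² / 131.4375 = 0.6776
  smooth-fruited bitter: (125 − 131.4375)² / 131.4375 = 0.3153
  smooth-fruited non-bitter: (49 − 43.8125)² / 43.8125 = 0.6142
χ² = 0.2897 + 0.6776 + 0.3153 + 0.6142 = 1.8968 ≈ 1.897

1.897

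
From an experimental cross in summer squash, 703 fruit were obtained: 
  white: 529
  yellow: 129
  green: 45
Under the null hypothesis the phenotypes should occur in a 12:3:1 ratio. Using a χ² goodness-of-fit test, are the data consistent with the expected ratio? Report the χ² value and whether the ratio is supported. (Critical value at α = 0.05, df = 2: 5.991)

0.092; consistent

Under the 12:3:1 hypothesis (Σ ratio = 16, N = 703):
  white: 703 × 12/16 = 527.25
  yellow: 703 × 3/16 = 131.8125
  green: 703 × 1/16 = 43.9375
χ² = Σ (O − E)² / E
  white: (529 − 527.25)² / 527.25 = 0.0058
  yellow: (129 − 131.8125)² / 131.8125 = 0.0600
  green: (45 − 43.9375)² / 43.9375 = 0.0257
χ² = 0.0058 + 0.0600 + 0.0257 = 0.0915 ≈ 0.092
Degrees of freedom = 3 − 1 = 2; critical value at α = 0.05 is 5.991.
Since 0.092 < 5.991, we fail to reject the null hypothesis — the data are consistent with the 12:3:1 ratio.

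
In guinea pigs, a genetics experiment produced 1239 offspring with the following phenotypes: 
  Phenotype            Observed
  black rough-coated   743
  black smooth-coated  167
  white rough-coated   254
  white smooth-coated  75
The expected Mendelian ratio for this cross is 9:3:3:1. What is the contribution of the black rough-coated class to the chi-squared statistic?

The 9:3:3:1 ratio has 16 parts, so with N = 1239 the expected counts are:
  black rough-coated: 1239 × 9/16 = 696.9375
  black smooth-coated: 1239 × 3/16 = 232.3125
  white rough-coated: 1239 × 3/16 = 232.3125
  white smooth-coated: 1239 × 1/16 = 77.4375
Contribution of black rough-coated: (743 − 696.9375)² / 696.9375 = 3.0444

3.044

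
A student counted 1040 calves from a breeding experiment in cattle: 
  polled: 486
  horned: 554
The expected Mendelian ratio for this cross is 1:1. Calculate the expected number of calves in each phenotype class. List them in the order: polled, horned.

Expected counts for N = 1040 under a 1:1 ratio (total parts = 2):
  polled: 1040 × 1/2 = 520
  horned: 1040 × 1/2 = 520

520, 520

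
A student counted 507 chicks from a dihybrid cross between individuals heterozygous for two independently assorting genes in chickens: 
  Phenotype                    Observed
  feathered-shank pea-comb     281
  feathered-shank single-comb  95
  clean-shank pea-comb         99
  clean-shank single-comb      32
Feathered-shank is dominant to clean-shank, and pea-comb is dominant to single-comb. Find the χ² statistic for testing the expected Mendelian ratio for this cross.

0.228

A dihybrid F₂ with independent assortment and complete dominance at both loci gives a 9:3:3:1 phenotypic ratio.
The 9:3:3:1 ratio has 16 parts, so with N = 507 the expected counts are:
  feathered-shank pea-comb: 507 × 9/16 = 285.1875
  feathered-shank single-comb: 507 × 3/16 = 95.0625
  clean-shank pea-comb: 507 × 3/16 = 95.0625
  clean-shank single-comb: 507 × 1/16 = 31.6875
χ² = Σ (O − E)² / E
  feathered-shank pea-comb: (281 − 285.1875)² / 285.1875 = 0.0615
  feathered-shank single-comb: (95 − 95.0625)² / 95.0625 = 0.0000
  clean-shank pea-comb: (99 − 95.0625)² / 95.0625 = 0.1631
  clean-shank single-comb: (32 − 31.6875)² / 31.6875 = 0.0031
χ² = 0.0615 + 0.0000 + 0.1631 + 0.0031 = 0.2277 ≈ 0.228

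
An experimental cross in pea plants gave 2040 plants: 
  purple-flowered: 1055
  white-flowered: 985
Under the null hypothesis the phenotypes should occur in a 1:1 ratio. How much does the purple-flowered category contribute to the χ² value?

1.201

Expected counts for N = 2040 under a 1:1 ratio (total parts = 2):
  purple-flowered: 2040 × 1/2 = 1020
  white-flowered: 2040 × 1/2 = 1020
Contribution of purple-flowered: (1055 − 1020)² / 1020 = 1.2010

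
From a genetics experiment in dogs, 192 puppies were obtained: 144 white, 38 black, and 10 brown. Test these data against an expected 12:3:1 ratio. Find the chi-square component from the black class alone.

Total ratio parts = 16. Expected numbers out of 192:
  white: 192 × 12/16 = 144
  black: 192 × 3/16 = 36
  brown: 192 × 1/16 = 12
Contribution of black: (38 − 36)² / 36 = 0.1111

0.111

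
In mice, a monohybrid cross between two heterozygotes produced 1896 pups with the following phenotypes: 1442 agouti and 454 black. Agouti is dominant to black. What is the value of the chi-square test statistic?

1.125

For a monohybrid cross between heterozygotes with complete dominance, the expected phenotypic ratio is 3:1.
Under the 3:1 hypothesis (Σ ratio = 4, N = 1896):
  agouti: 1896 × 3/4 = 1422
  black: 1896 × 1/4 = 474
χ² = Σ (O − E)² / E
  agouti: (1442 − 1422)² / 1422 = 0.2813
  black: (454 − 474)² / 474 = 0.8439
χ² = 0.2813 + 0.8439 = 1.1252 ≈ 1.125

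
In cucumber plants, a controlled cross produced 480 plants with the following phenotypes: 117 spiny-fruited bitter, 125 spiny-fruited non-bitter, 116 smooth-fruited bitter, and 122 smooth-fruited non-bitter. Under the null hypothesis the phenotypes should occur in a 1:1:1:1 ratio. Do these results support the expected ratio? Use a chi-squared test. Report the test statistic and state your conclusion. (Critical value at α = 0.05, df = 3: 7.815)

The 1:1:1:1 ratio has 4 parts, so with N = 480 the expected counts are:
  spiny-fruited bitter: 480 × 1/4 = 120
  spiny-fruited non-bitter: 480 × 1/4 = 120
  smooth-fruited bitter: 480 × 1/4 = 120
  smooth-fruited non-bitter: 480 × 1/4 = 120
χ² = Σ (O − E)² / E
  spiny-fruited bitter: (117 − 120)² / 120 = 0.0750
  spiny-fruited non-bitter: (125 − 120)² / 120 = 0.2083
  smooth-fruited bitter: (116 − 120)² / 120 = 0.1333
  smooth-fruited non-bitter: (122 − 120)² / 120 = 0.0333
χ² = 0.0750 + 0.2083 + 0.1333 + 0.0333 = 0.4499 ≈ 0.450
Degrees of freedom = 4 − 1 = 3; critical value at α = 0.05 is 7.815.
Since 0.450 < 7.815, we fail to reject the null hypothesis — the data are consistent with the 1:1:1:1 ratio.

0.450; consistent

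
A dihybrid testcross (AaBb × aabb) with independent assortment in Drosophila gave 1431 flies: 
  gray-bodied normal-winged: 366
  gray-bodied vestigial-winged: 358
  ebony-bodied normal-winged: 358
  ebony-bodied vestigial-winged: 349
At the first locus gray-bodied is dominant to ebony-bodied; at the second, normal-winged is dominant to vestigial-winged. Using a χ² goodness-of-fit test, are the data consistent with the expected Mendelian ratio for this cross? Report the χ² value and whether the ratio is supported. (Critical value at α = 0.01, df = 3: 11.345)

0.405; consistent

A dihybrid testcross with independent assortment gives a 1:1:1:1 ratio.
Under the 1:1:1:1 hypothesis (Σ ratio = 4, N = 1431):
  gray-bodied normal-winged: 1431 × 1/4 = 357.75
  gray-bodied vestigial-winged: 1431 × 1/4 = 357.75
  ebony-bodied normal-winged: 1431 × 1/4 = 357.75
  ebony-bodied vestigial-winged: 1431 × 1/4 = 357.75
χ² = Σ (O − E)² / E
  gray-bodied normal-winged: (366 − 357.75)² / 357.75 = 0.1903
  gray-bodied vestigial-winged: (358 − 357.75)² / 357.75 = 0.0002
  ebony-bodied normal-winged: (358 − 357.75)² / 357.75 = 0.0002
  ebony-bodied vestigial-winged: (349 − 357.75)² / 357.75 = 0.2140
χ² = 0.1903 + 0.0002 + 0.0002 + 0.2140 = 0.4047 ≈ 0.405
Degrees of freedom = 4 − 1 = 3; critical value at α = 0.01 is 11.345.
Since 0.405 < 11.345, we fail to reject the null hypothesis — the data are consistent with the 1:1:1:1 ratio.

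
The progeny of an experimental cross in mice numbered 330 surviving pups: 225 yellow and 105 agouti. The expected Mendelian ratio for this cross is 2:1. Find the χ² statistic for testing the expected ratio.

0.341

The 2:1 ratio has 3 parts, so with N = 330 the expected counts are:
  yellow: 330 × 2/3 = 220
  agouti: 330 × 1/3 = 110
χ² = Σ (O − E)² / E
  yellow: (225 − 220)² / 220 = 0.1136
  agouti: (105 − 110)² / 110 = 0.2273
χ² = 0.1136 + 0.2273 = 0.3409 ≈ 0.341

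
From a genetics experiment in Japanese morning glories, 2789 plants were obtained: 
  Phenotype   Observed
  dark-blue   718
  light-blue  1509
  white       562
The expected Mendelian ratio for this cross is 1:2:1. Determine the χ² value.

36.254

Under the 1:2:1 hypothesis (Σ ratio = 4, N = 2789):
  dark-blue: 2789 × 1/4 = 697.25
  light-blue: 2789 × 2/4 = 1394.5
  white: 2789 × 1/4 = 697.25
χ² = Σ (O − E)² / E
  dark-blue: (718 − 697.25)² / 697.25 = 0.6175
  light-blue: (1509 − 1394.5)² / 1394.5 = 9.4014
  white: (562 − 697.25)² / 697.25 = 26.2353
χ² = 0.6175 + 9.4014 + 26.2353 = 36.2542 ≈ 36.254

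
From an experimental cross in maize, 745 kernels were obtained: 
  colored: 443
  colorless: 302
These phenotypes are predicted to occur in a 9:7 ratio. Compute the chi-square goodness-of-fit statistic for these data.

3.125

The 9:7 ratio has 16 parts, so with N = 745 the expected counts are:
  colored: 745 × 9/16 = 419.0625
  colorless: 745 × 7/16 = 325.9375
χ² = Σ (O − E)² / E
  colored: (443 − 419.0625)² / 419.0625 = 1.3673
  colorless: (302 − 325.9375)² / 325.9375 = 1.7580
χ² = 1.3673 + 1.7580 = 3.1253 ≈ 3.125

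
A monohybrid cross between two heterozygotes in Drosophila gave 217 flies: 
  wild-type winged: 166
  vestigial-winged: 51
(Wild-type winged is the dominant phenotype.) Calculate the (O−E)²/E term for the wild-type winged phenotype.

0.065

For a monohybrid cross between heterozygotes with complete dominance, the expected phenotypic ratio is 3:1.
Total ratio parts = 4. Expected numbers out of 217:
  wild-type winged: 217 × 3/4 = 162.75
  vestigial-winged: 217 × 1/4 = 54.25
Contribution of wild-type winged: (166 − 162.75)² / 162.75 = 0.0649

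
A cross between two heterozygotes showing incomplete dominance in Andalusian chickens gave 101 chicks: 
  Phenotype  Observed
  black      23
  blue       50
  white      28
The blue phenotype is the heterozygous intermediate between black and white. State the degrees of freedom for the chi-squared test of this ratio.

2

With incomplete dominance, a heterozygote × heterozygote cross gives a 1:2:1 phenotypic ratio.
A goodness-of-fit test with 3 phenotype classes has df = 3 − 1 = 2.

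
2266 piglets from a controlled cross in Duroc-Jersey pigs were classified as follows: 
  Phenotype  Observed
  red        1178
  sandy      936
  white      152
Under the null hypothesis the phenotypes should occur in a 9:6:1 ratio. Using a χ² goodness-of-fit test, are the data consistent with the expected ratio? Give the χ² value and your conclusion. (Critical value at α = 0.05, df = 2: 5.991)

16.839; not consistent

Total ratio parts = 16. Expected numbers out of 2266:
  red: 2266 × 9/16 = 1274.625
  sandy: 2266 × 6/16 = 849.75
  white: 2266 × 1/16 = 141.625
χ² = Σ (O − E)² / E
  red: (1178 − 1274.625)² / 1274.625 = 7.3248
  sandy: (936 − 849.75)² / 849.75 = 8.7544
  white: (152 − 141.625)² / 141.625 = 0.7600
χ² = 7.3248 + 8.7544 + 0.7600 = 16.8392 ≈ 16.839
Degrees of freedom = 3 − 1 = 2; critical value at α = 0.05 is 5.991.
Since 16.839 > 5.991, we reject the null hypothesis — the data do not fit the 9:6:1 ratio.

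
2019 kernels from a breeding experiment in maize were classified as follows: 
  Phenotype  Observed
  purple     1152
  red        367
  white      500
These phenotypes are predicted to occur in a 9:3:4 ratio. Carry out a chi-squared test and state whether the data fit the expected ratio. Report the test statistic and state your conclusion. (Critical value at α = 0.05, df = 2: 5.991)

0.632; consistent

Expected counts for N = 2019 under a 9:3:4 ratio (total parts = 16):
  purple: 2019 × 9/16 = 1135.6875
  red: 2019 × 3/16 = 378.5625
  white: 2019 × 4/16 = 504.75
χ² = Σ (O − E)² / E
  purple: (1152 − 1135.6875)² / 1135.6875 = 0.2343
  red: (367 − 378.5625)² / 378.5625 = 0.3532
  white: (500 − 504.75)² / 504.75 = 0.0447
χ² = 0.2343 + 0.3532 + 0.0447 = 0.6322 ≈ 0.632
Degrees of freedom = 3 − 1 = 2; critical value at α = 0.05 is 5.991.
Since 0.632 < 5.991, we fail to reject the null hypothesis — the data are consistent with the 9:3:4 ratio.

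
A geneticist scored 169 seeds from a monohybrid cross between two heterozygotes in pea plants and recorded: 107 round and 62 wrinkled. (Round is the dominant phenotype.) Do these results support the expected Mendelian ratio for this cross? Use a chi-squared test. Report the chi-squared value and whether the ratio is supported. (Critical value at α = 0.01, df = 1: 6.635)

For a monohybrid cross between heterozygotes with complete dominance, the expected phenotypic ratio is 3:1.
Expected counts for N = 169 under a 3:1 ratio (total parts = 4):
  round: 169 × 3/4 = 126.75
  wrinkled: 169 × 1/4 = 42.25
χ² = Σ (O − E)² / E
  round: (107 − 126.75)² / 126.75 = 3.0774
  wrinkled: (62 − 42.25)² / 42.25 = 9.2322
χ² = 3.0774 + 9.2322 = 12.3096 ≈ 12.310
Degrees of freedom = 2 − 1 = 1; critical value at α = 0.01 is 6.635.
Since 12.310 > 6.635, we reject the null hypothesis — the data do not fit the 3:1 ratio.

12.310; not consistent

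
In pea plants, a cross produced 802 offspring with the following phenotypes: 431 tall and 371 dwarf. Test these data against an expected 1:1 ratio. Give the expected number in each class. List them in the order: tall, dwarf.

The 1:1 ratio has 2 parts, so with N = 802 the expected counts are:
  tall: 802 × 1/2 = 401
  dwarf: 802 × 1/2 = 401

401, 401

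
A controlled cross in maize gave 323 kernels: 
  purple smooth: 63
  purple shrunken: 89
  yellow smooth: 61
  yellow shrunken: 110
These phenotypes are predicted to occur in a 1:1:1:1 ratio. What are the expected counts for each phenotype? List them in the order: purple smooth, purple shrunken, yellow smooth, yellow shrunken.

80.75, 80.75, 80.75, 80.75

Expected counts for N = 323 under a 1:1:1:1 ratio (total parts = 4):
  purple smooth: 323 × 1/4 = 80.75
  purple shrunken: 323 × 1/4 = 80.75
  yellow smooth: 323 × 1/4 = 80.75
  yellow shrunken: 323 × 1/4 = 80.75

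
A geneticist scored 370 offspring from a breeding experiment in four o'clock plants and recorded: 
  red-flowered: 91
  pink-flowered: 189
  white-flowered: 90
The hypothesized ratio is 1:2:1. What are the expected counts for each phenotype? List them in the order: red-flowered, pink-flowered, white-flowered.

92.5, 185, 92.5

Total ratio parts = 4. Expected numbers out of 370:
  red-flowered: 370 × 1/4 = 92.5
  pink-flowered: 370 × 2/4 = 185
  white-flowered: 370 × 1/4 = 92.5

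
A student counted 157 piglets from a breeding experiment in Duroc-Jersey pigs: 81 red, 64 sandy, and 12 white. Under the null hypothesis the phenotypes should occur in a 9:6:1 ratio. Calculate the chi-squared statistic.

Under the 9:6:1 hypothesis (Σ ratio = 16, N = 157):
  red: 157 × 9/16 = 88.3125
  sandy: 157 × 6/16 = 58.875
  white: 157 × 1/16 = 9.8125
χ² = Σ (O − E)² / E
  red: (81 − 88.3125)² / 88.3125 = 0.6055
  sandy: (64 − 58.875)² / 58.875 = 0.4461
  white: (12 − 9.8125)² / 9.8125 = 0.4877
χ² = 0.6055 + 0.4461 + 0.4877 = 1.5393 ≈ 1.539

1.539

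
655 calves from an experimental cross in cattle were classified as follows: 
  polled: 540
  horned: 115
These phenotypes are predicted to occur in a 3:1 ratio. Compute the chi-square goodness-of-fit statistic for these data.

19.351

Under the 3:1 hypothesis (Σ ratio = 4, N = 655):
  polled: 655 × 3/4 = 491.25
  horned: 655 × 1/4 = 163.75
χ² = Σ (O − E)² / E
  polled: (540 − 491.25)² / 491.25 = 4.8378
  horned: (115 − 163.75)² / 163.75 = 14.5134
χ² = 4.8378 + 14.5134 = 19.3512 ≈ 19.351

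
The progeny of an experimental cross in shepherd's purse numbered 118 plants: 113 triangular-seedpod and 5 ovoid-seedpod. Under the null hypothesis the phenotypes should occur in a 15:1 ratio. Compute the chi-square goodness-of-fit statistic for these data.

Under the 15:1 hypothesis (Σ ratio = 16, N = 118):
  triangular-seedpod: 118 × 15/16 = 110.625
  ovoid-seedpod: 118 × 1/16 = 7.375
χ² = Σ (O − E)² / E
  triangular-seedpod: (113 − 110.625)² / 110.625 = 0.0510
  ovoid-seedpod: (5 − 7.375)² / 7.375 = 0.7648
χ² = 0.0510 + 0.7648 = 0.8158 ≈ 0.816

0.816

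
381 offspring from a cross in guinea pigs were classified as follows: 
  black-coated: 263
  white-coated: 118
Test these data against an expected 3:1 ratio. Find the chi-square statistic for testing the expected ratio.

7.245

Expected counts for N = 381 under a 3:1 ratio (total parts = 4):
  black-coated: 381 × 3/4 = 285.75
  white-coated: 381 × 1/4 = 95.25
χ² = Σ (O − E)² / E
  black-coated: (263 − 285.75)² / 285.75 = 1.8112
  white-coated: (118 − 95.25)² / 95.25 = 5.4337
χ² = 1.8112 + 5.4337 = 7.2449 ≈ 7.245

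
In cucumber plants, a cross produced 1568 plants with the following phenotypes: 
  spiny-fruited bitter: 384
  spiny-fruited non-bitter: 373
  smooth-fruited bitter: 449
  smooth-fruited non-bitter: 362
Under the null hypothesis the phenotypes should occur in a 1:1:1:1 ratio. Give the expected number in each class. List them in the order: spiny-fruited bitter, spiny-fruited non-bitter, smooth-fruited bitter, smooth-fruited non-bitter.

392, 392, 392, 392

Total ratio parts = 4. Expected numbers out of 1568:
  spiny-fruited bitter: 1568 × 1/4 = 392
  spiny-fruited non-bitter: 1568 × 1/4 = 392
  smooth-fruited bitter: 1568 × 1/4 = 392
  smooth-fruited non-bitter: 1568 × 1/4 = 392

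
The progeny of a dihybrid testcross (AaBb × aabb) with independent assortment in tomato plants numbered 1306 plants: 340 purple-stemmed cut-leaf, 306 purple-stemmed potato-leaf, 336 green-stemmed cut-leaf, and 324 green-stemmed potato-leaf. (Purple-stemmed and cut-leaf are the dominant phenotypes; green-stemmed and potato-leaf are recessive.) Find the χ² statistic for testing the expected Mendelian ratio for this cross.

A dihybrid testcross with independent assortment gives a 1:1:1:1 ratio.
Under the 1:1:1:1 hypothesis (Σ ratio = 4, N = 1306):
  purple-stemmed cut-leaf: 1306 × 1/4 = 326.5
  purple-stemmed potato-leaf: 1306 × 1/4 = 326.5
  green-stemmed cut-leaf: 1306 × 1/4 = 326.5
  green-stemmed potato-leaf: 1306 × 1/4 = 326.5
χ² = Σ (O − E)² / E
  purple-stemmed cut-leaf: (340 − 326.5)² / 326.5 = 0.5582
  purple-stemmed potato-leaf: (306 − 326.5)² / 326.5 = 1.2871
  green-stemmed cut-leaf: (336 − 326.5)² / 326.5 = 0.2764
  green-stemmed potato-leaf: (324 − 326.5)² / 326.5 = 0.0191
χ² = 0.5582 + 1.2871 + 0.2764 + 0.0191 = 2.1408 ≈ 2.141

2.141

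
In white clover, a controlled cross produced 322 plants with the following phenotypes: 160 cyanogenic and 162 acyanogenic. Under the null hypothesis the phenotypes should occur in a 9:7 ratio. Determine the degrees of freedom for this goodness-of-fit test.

A goodness-of-fit test with 2 phenotype classes has df = 2 − 1 = 1.

1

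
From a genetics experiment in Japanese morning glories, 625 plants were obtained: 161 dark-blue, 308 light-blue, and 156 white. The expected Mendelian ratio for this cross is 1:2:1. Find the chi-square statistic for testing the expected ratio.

Under the 1:2:1 hypothesis (Σ ratio = 4, N = 625):
  dark-blue: 625 × 1/4 = 156.25
  light-blue: 625 × 2/4 = 312.5
  white: 625 × 1/4 = 156.25
χ² = Σ (O − E)² / E
  dark-blue: (161 − 156.25)² / 156.25 = 0.1444
  light-blue: (308 − 312.5)² / 312.5 = 0.0648
  white: (156 − 156.25)² / 156.25 = 0.0004
χ² = 0.1444 + 0.0648 + 0.0004 = 0.2096 ≈ 0.210

0.210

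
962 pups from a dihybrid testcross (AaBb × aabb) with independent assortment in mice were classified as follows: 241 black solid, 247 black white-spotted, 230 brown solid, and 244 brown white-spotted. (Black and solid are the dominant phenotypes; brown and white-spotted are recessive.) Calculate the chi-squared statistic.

A dihybrid testcross with independent assortment gives a 1:1:1:1 ratio.
The 1:1:1:1 ratio has 4 parts, so with N = 962 the expected counts are:
  black solid: 962 × 1/4 = 240.5
  black white-spotted: 962 × 1/4 = 240.5
  brown solid: 962 × 1/4 = 240.5
  brown white-spotted: 962 × 1/4 = 240.5
χ² = Σ (O − E)² / E
  black solid: (241 − 240.5)² / 240.5 = 0.0010
  black white-spotted: (247 − 240.5)² / 240.5 = 0.1757
  brown solid: (230 − 240.5)² / 240.5 = 0.4584
  brown white-spotted: (244 − 240.5)² / 240.5 = 0.0509
χ² = 0.0010 + 0.1757 + 0.4584 + 0.0509 = 0.686

0.686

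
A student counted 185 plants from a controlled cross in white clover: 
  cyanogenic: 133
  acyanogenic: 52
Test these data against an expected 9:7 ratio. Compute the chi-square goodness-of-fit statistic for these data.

18.393

Total ratio parts = 16. Expected numbers out of 185:
  cyanogenic: 185 × 9/16 = 104.0625
  acyanogenic: 185 × 7/16 = 80.9375
χ² = Σ (O − E)² / E
  cyanogenic: (133 − 104.0625)² / 104.0625 = 8.0469
  acyanogenic: (52 − 80.9375)² / 80.9375 = 10.3460
χ² = 8.0469 + 10.3460 = 18.3929 ≈ 18.393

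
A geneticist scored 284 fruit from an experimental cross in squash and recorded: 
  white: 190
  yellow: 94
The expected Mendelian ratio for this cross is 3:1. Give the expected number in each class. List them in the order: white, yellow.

The 3:1 ratio has 4 parts, so with N = 284 the expected counts are:
  white: 284 × 3/4 = 213
  yellow: 284 × 1/4 = 71

213, 71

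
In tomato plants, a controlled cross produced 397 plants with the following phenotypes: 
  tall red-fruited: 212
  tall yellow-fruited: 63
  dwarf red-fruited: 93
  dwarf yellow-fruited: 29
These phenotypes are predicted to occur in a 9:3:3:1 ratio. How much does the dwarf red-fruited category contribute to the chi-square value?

Total ratio parts = 16. Expected numbers out of 397:
  tall red-fruited: 397 × 9/16 = 223.3125
  tall yellow-fruited: 397 × 3/16 = 74.4375
  dwarf red-fruited: 397 × 3/16 = 74.4375
  dwarf yellow-fruited: 397 × 1/16 = 24.8125
Contribution of dwarf red-fruited: (93 − 74.4375)² / 74.4375 = 4.6289

4.629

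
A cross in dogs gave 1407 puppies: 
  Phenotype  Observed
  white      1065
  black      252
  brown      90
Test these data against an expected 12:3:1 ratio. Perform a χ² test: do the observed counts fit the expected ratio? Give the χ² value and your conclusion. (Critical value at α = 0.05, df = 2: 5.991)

Total ratio parts = 16. Expected numbers out of 1407:
  white: 1407 × 12/16 = 1055.25
  black: 1407 × 3/16 = 263.8125
  brown: 1407 × 1/16 = 87.9375
χ² = Σ (O − E)² / E
  white: (1065 − 1055.25)² / 1055.25 = 0.0901
  black: (252 − 263.8125)² / 263.8125 = 0.5289
  brown: (90 − 87.9375)² / 87.9375 = 0.0484
χ² = 0.0901 + 0.5289 + 0.0484 = 0.6674 ≈ 0.667
Degrees of freedom = 3 − 1 = 2; critical value at α = 0.05 is 5.991.
Since 0.667 < 5.991, we fail to reject the null hypothesis — the data are consistent with the 12:3:1 ratio.

0.667; consistent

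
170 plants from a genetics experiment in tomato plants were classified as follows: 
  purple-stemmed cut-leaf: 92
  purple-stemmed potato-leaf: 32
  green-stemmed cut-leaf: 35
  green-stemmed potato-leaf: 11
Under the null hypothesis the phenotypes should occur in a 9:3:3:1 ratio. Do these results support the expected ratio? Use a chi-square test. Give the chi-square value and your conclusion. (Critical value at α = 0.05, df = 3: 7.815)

The 9:3:3:1 ratio has 16 parts, so with N = 170 the expected counts are:
  purple-stemmed cut-leaf: 170 × 9/16 = 95.625
  purple-stemmed potato-leaf: 170 × 3/16 = 31.875
  green-stemmed cut-leaf: 170 × 3/16 = 31.875
  green-stemmed potato-leaf: 170 × 1/16 = 10.625
χ² = Σ (O − E)² / E
  purple-stemmed cut-leaf: (92 − 95.625)² / 95.625 = 0.1374
  purple-stemmed potato-leaf: (32 − 31.875)² / 31.875 = 0.0005
  green-stemmed cut-leaf: (35 − 31.875)² / 31.875 = 0.3064
  green-stemmed potato-leaf: (11 − 10.625)² / 10.625 = 0.0132
χ² = 0.1374 + 0.0005 + 0.3064 + 0.0132 = 0.4575 ≈ 0.458
Degrees of freedom = 4 − 1 = 3; critical value at α = 0.05 is 7.815.
Since 0.458 < 7.815, we fail to reject the null hypothesis — the data are consistent with the 9:3:3:1 ratio.

0.458; consistent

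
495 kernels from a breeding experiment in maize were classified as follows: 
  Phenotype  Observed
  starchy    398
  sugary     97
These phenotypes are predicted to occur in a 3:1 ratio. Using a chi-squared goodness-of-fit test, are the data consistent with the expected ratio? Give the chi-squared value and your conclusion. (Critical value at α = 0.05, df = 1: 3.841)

Under the 3:1 hypothesis (Σ ratio = 4, N = 495):
  starchy: 495 × 3/4 = 371.25
  sugary: 495 × 1/4 = 123.75
χ² = Σ (O − E)² / E
  starchy: (398 − 371.25)² / 371.25 = 1.9274
  sugary: (97 − 123.75)² / 123.75 = 5.7823
χ² = 1.9274 + 5.7823 = 7.7097 ≈ 7.710
Degrees of freedom = 2 − 1 = 1; critical value at α = 0.05 is 3.841.
Since 7.710 > 3.841, we reject the null hypothesis — the data do not fit the 3:1 ratio.

7.710; not consistent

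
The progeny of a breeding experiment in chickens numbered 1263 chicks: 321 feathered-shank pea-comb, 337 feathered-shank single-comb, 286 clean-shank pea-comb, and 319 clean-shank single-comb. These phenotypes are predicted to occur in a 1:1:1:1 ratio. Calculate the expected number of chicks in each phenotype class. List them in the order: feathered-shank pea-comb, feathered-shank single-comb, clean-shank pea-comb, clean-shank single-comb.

315.75, 315.75, 315.75, 315.75

Under the 1:1:1:1 hypothesis (Σ ratio = 4, N = 1263):
  feathered-shank pea-comb: 1263 × 1/4 = 315.75
  feathered-shank single-comb: 1263 × 1/4 = 315.75
  clean-shank pea-comb: 1263 × 1/4 = 315.75
  clean-shank single-comb: 1263 × 1/4 = 315.75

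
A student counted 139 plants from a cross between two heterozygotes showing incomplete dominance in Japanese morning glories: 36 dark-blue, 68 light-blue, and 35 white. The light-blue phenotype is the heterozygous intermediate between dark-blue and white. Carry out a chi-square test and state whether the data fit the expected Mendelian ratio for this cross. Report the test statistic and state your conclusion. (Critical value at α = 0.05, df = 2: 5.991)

With incomplete dominance, a heterozygote × heterozygote cross gives a 1:2:1 phenotypic ratio.
The 1:2:1 ratio has 4 parts, so with N = 139 the expected counts are:
  dark-blue: 139 × 1/4 = 34.75
  light-blue: 139 × 2/4 = 69.5
  white: 139 × 1/4 = 34.75
χ² = Σ (O − E)² / E
  dark-blue: (36 − 34.75)² / 34.75 = 0.0450
  light-blue: (68 − 69.5)² / 69.5 = 0.0324
  white: (35 − 34.75)² / 34.75 = 0.0018
χ² = 0.0450 + 0.0324 + 0.0018 = 0.0792 ≈ 0.079
Degrees of freedom = 3 − 1 = 2; critical value at α = 0.05 is 5.991.
Since 0.079 < 5.991, we fail to reject the null hypothesis — the data are consistent with the 1:2:1 ratio.

0.079; consistent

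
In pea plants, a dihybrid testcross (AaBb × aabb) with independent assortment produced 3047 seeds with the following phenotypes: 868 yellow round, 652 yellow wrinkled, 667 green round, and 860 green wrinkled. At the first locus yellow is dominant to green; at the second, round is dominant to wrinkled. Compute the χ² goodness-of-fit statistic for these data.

A dihybrid testcross with independent assortment gives a 1:1:1:1 ratio.
Expected counts for N = 3047 under a 1:1:1:1 ratio (total parts = 4):
  yellow round: 3047 × 1/4 = 761.75
  yellow wrinkled: 3047 × 1/4 = 761.75
  green round: 3047 × 1/4 = 761.75
  green wrinkled: 3047 × 1/4 = 761.75
χ² = Σ (O − E)² / E
  yellow round: (868 − 761.75)² / 761.75 = 14.8199
  yellow wrinkled: (652 − 761.75)² / 761.75 = 15.8124
  green round: (667 − 761.75)² / 761.75 = 11.7854
  green wrinkled: (860 − 761.75)² / 761.75 = 12.6722
χ² = 14.8199 + 15.8124 + 11.7854 + 12.6722 = 55.0899 ≈ 55.090

55.090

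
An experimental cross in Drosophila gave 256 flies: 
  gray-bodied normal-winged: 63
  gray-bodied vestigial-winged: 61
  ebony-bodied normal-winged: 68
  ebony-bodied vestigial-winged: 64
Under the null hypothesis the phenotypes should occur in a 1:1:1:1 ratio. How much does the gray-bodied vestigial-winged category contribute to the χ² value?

0.141

Under the 1:1:1:1 hypothesis (Σ ratio = 4, N = 256):
  gray-bodied normal-winged: 256 × 1/4 = 64
  gray-bodied vestigial-winged: 256 × 1/4 = 64
  ebony-bodied normal-winged: 256 × 1/4 = 64
  ebony-bodied vestigial-winged: 256 × 1/4 = 64
Contribution of gray-bodied vestigial-winged: (61 − 64)² / 64 = 0.1406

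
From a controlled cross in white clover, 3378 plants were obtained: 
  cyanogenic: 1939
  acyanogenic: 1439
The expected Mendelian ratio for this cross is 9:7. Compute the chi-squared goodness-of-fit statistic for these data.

1.818

The 9:7 ratio has 16 parts, so with N = 3378 the expected counts are:
  cyanogenic: 3378 × 9/16 = 1900.125
  acyanogenic: 3378 × 7/16 = 1477.875
χ² = Σ (O − E)² / E
  cyanogenic: (1939 − 1900.125)² / 1900.125 = 0.7954
  acyanogenic: (1439 − 1477.875)² / 1477.875 = 1.0226
χ² = 0.7954 + 1.0226 = 1.818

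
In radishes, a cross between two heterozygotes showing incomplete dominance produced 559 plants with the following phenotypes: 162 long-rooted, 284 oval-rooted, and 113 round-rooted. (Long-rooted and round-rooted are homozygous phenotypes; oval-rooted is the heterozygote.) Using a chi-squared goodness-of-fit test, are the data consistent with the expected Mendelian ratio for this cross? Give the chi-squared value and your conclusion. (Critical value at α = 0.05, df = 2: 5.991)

8.735; not consistent

With incomplete dominance, a heterozygote × heterozygote cross gives a 1:2:1 phenotypic ratio.
Total ratio parts = 4. Expected numbers out of 559:
  long-rooted: 559 × 1/4 = 139.75
  oval-rooted: 559 × 2/4 = 279.5
  round-rooted: 559 × 1/4 = 139.75
χ² = Σ (O − E)² / E
  long-rooted: (162 − 139.75)² / 139.75 = 3.5425
  oval-rooted: (284 − 279.5)² / 279.5 = 0.0725
  round-rooted: (113 − 139.75)² / 139.75 = 5.1203
χ² = 3.5425 + 0.0725 + 5.1203 = 8.7353 ≈ 8.735
Degrees of freedom = 3 − 1 = 2; critical value at α = 0.05 is 5.991.
Since 8.735 > 5.991, we reject the null hypothesis — the data do not fit the 1:2:1 ratio.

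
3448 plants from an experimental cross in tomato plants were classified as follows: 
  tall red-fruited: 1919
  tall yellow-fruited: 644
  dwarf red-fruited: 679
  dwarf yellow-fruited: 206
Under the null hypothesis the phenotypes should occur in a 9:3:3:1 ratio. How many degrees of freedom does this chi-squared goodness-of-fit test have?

3

A goodness-of-fit test with 4 phenotype classes has df = 4 − 1 = 3.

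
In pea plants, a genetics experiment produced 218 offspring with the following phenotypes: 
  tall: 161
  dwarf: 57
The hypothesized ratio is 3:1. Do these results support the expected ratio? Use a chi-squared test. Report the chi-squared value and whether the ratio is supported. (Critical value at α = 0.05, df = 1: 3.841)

The 3:1 ratio has 4 parts, so with N = 218 the expected counts are:
  tall: 218 × 3/4 = 163.5
  dwarf: 218 × 1/4 = 54.5
χ² = Σ (O − E)² / E
  tall: (161 − 163.5)² / 163.5 = 0.0382
  dwarf: (57 − 54.5)² / 54.5 = 0.1147
χ² = 0.0382 + 0.1147 = 0.1529 ≈ 0.153
Degrees of freedom = 2 − 1 = 1; critical value at α = 0.05 is 3.841.
Since 0.153 < 3.841, we fail to reject the null hypothesis — the data are consistent with the 3:1 ratio.

0.153; consistent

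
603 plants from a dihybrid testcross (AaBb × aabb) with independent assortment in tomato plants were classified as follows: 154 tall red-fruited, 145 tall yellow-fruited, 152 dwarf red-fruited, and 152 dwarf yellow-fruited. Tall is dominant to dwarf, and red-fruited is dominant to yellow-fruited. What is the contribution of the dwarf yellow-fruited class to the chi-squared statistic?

A dihybrid testcross with independent assortment gives a 1:1:1:1 ratio.
Under the 1:1:1:1 hypothesis (Σ ratio = 4, N = 603):
  tall red-fruited: 603 × 1/4 = 150.75
  tall yellow-fruited: 603 × 1/4 = 150.75
  dwarf red-fruited: 603 × 1/4 = 150.75
  dwarf yellow-fruited: 603 × 1/4 = 150.75
Contribution of dwarf yellow-fruited: (152 − 150.75)² / 150.75 = 0.0104

0.010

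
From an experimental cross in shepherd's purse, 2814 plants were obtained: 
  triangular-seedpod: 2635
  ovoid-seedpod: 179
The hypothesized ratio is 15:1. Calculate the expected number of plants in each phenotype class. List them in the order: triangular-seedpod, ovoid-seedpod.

2638.125, 175.875

The 15:1 ratio has 16 parts, so with N = 2814 the expected counts are:
  triangular-seedpod: 2814 × 15/16 = 2638.125
  ovoid-seedpod: 2814 × 1/16 = 175.875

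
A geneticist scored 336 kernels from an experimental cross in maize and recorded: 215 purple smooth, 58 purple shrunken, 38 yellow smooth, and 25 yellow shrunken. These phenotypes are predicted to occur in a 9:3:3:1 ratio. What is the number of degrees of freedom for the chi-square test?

3

A goodness-of-fit test with 4 phenotype classes has df = 4 − 1 = 3.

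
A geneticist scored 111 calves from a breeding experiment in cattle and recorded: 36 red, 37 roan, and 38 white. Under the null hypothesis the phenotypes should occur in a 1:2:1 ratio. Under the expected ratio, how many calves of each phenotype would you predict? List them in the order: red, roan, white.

Under the 1:2:1 hypothesis (Σ ratio = 4, N = 111):
  red: 111 × 1/4 = 27.75
  roan: 111 × 2/4 = 55.5
  white: 111 × 1/4 = 27.75

27.75, 55.5, 27.75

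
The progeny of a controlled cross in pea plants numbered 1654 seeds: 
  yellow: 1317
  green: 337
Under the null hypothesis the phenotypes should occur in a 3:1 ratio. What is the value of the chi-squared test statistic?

18.871

The 3:1 ratio has 4 parts, so with N = 1654 the expected counts are:
  yellow: 1654 × 3/4 = 1240.5
  green: 1654 × 1/4 = 413.5
χ² = Σ (O − E)² / E
  yellow: (1317 − 1240.5)² / 1240.5 = 4.7177
  green: (337 − 413.5)² / 413.5 = 14.1530
χ² = 4.7177 + 14.1530 = 18.8707 ≈ 18.871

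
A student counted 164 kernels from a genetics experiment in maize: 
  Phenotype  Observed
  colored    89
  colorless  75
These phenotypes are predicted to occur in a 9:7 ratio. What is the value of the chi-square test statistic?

Under the 9:7 hypothesis (Σ ratio = 16, N = 164):
  colored: 164 × 9/16 = 92.25
  colorless: 164 × 7/16 = 71.75
χ² = Σ (O − E)² / E
  colored: (89 − 92.25)² / 92.25 = 0.1145
  colorless: (75 − 71.75)² / 71.75 = 0.1472
χ² = 0.1145 + 0.1472 = 0.2617 ≈ 0.262

0.262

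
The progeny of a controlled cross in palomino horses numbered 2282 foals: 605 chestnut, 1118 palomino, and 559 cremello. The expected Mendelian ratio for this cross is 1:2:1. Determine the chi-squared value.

Expected counts for N = 2282 under a 1:2:1 ratio (total parts = 4):
  chestnut: 2282 × 1/4 = 570.5
  palomino: 2282 × 2/4 = 1141
  cremello: 2282 × 1/4 = 570.5
χ² = Σ (O − E)² / E
  chestnut: (605 − 570.5)² / 570.5 = 2.0863
  palomino: (1118 − 1141)² / 1141 = 0.4636
  cremello: (559 − 570.5)² / 570.5 = 0.2318
χ² = 2.0863 + 0.4636 + 0.2318 = 2.7817 ≈ 2.782

2.782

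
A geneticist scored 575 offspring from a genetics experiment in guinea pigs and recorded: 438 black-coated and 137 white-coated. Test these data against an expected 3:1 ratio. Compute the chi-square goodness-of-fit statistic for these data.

0.423

Total ratio parts = 4. Expected numbers out of 575:
  black-coated: 575 × 3/4 = 431.25
  white-coated: 575 × 1/4 = 143.75
χ² = Σ (O − E)² / E
  black-coated: (438 − 431.25)² / 431.25 = 0.1057
  white-coated: (137 − 143.75)² / 143.75 = 0.3170
χ² = 0.1057 + 0.3170 = 0.4227 ≈ 0.423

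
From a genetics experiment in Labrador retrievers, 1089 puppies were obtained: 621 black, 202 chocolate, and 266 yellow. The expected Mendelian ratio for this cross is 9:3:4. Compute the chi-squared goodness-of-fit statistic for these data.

0.283

Expected counts for N = 1089 under a 9:3:4 ratio (total parts = 16):
  black: 1089 × 9/16 = 612.5625
  chocolate: 1089 × 3/16 = 204.1875
  yellow: 1089 × 4/16 = 272.25
χ² = Σ (O − E)² / E
  black: (621 − 612.5625)² / 612.5625 = 0.1162
  chocolate: (202 − 204.1875)² / 204.1875 = 0.0234
  yellow: (266 − 272.25)² / 272.25 = 0.1435
χ² = 0.1162 + 0.0234 + 0.1435 = 0.2831 ≈ 0.283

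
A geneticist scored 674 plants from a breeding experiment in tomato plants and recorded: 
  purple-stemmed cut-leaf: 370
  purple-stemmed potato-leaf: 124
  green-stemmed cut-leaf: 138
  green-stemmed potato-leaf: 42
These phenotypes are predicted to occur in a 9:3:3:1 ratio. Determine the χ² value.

1.334

Under the 9:3:3:1 hypothesis (Σ ratio = 16, N = 674):
  purple-stemmed cut-leaf: 674 × 9/16 = 379.125
  purple-stemmed potato-leaf: 674 × 3/16 = 126.375
  green-stemmed cut-leaf: 674 × 3/16 = 126.375
  green-stemmed potato-leaf: 674 × 1/16 = 42.125
χ² = Σ (O − E)² / E
  purple-stemmed cut-leaf: (370 − 379.125)² / 379.125 = 0.2196
  purple-stemmed potato-leaf: (124 − 126.375)² / 126.375 = 0.0446
  green-stemmed cut-leaf: (138 − 126.375)² / 126.375 = 1.0694
  green-stemmed potato-leaf: (42 − 42.125)² / 42.125 = 0.0004
χ² = 0.2196 + 0.0446 + 1.0694 + 0.0004 = 1.334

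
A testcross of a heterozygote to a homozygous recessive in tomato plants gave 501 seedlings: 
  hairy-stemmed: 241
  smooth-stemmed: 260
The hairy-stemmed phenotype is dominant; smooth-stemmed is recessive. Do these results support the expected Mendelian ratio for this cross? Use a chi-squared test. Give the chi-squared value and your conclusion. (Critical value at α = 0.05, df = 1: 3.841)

0.721; consistent

A testcross of a heterozygote (Aa × aa) gives a 1:1 phenotypic ratio.
Expected counts for N = 501 under a 1:1 ratio (total parts = 2):
  hairy-stemmed: 501 × 1/2 = 250.5
  smooth-stemmed: 501 × 1/2 = 250.5
χ² = Σ (O − E)² / E
  hairy-stemmed: (241 − 250.5)² / 250.5 = 0.3603
  smooth-stemmed: (260 − 250.5)² / 250.5 = 0.3603
χ² = 0.3603 + 0.3603 = 0.7206 ≈ 0.721
Degrees of freedom = 2 − 1 = 1; critical value at α = 0.05 is 3.841.
Since 0.721 < 3.841, we fail to reject the null hypothesis — the data are consistent with the 1:1 ratio.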